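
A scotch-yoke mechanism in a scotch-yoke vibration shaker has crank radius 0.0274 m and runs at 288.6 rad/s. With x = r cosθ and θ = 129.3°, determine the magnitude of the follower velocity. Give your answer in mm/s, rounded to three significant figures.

ω = 288.6 rad/s
x = r cosθ ⇒ ẋ = −rω sinθ.
|v| = rω|sinθ| = 0.0274·288.6·|sin 129.3°| = 6.1192 m/s = 6119.2 mm/s.

6120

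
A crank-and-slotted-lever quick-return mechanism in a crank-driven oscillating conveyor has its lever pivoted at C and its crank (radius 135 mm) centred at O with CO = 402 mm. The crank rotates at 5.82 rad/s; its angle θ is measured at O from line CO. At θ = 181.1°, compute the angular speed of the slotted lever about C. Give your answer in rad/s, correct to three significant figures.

2.94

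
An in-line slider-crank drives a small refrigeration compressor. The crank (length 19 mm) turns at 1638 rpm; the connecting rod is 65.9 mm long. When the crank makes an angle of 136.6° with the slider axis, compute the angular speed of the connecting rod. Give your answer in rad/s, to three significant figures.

36.7

ω = 171.5 rad/s (converted from 1638 rpm).
The rod makes angle φ with the slider axis where L sinφ = r sinθ; differentiating, L cosφ·φ̇ = r ω cosθ.
L cosφ = √(L² − r² sin²θ) = 0.064594 m.
|ω_rod| = r ω |cosθ| / √(L² − r² sin²θ) = 0.019·171.5·0.72657/0.064594 = 36.659 rad/s.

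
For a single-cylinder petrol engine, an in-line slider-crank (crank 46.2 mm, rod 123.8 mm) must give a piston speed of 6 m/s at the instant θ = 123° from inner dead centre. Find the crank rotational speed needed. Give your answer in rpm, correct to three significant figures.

1880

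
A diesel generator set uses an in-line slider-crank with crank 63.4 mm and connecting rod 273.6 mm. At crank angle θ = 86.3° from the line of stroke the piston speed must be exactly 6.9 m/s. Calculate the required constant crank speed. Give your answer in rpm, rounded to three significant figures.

1030

For an in-line slider-crank, |v_piston| = rω|sinθ|·[1 + r cosθ/√(L² − r² sin²θ)].
With r = 0.0634 m, L = 0.2736 m, θ = 86.3°: the bracketed kinematic factor |dx/dθ| = 0.06424 m.
ω = v/|dx/dθ| = 6.9/0.06424 = 107.41 rad/s.
N = 60ω/(2π) = 1025.7 rpm.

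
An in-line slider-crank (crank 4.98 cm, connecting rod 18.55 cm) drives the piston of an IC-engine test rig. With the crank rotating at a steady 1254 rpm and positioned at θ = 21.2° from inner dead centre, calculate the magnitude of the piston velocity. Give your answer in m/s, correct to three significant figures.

ω = 2π·1254/60 = 131.3 rad/s
For an in-line slider-crank, x = r cosθ + √(L² − r² sin²θ), so v = −rω sinθ·[1 + r cosθ/√(L² − r² sin²θ)].
With r = 0.0498 m, L = 0.1855 m, θ = 21.2°: √(L² − r² sin²θ) = 0.18462 m.
v = −0.0498·131.3·0.36162·[1 + 0.0498·0.93232/0.18462] = -2.9596 m/s.
|v| = 2.9596 m/s.

2.96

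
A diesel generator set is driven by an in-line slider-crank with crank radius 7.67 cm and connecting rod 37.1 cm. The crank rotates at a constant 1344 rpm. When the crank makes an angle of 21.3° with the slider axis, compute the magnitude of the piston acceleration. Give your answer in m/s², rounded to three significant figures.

1650

ω = 2π·1344/60 = 140.7 rad/s
x(θ) = r cosθ + √(L² − r² sin²θ); with ω constant, a = ω²·d²x/dθ².
d²x/dθ² = −r cosθ − r²(cos2θ)/√u − r⁴ sin²2θ/(4u^{3/2}),  u = L² − r² sin²θ = 0.136865 m².
Substituting r = 0.0767 m, L = 0.371 m, θ = 21.3°: d²x/dθ² = -0.083244 m.
a = ω²·d²x/dθ² = (140.7)²·(-0.083244) = -1649 m/s²;  |a| = 1649 m/s².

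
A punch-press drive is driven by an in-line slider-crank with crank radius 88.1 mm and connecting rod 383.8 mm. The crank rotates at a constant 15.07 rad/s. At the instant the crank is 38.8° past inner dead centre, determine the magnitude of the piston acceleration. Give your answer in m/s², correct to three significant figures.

ω = 15.07 rad/s
x(θ) = r cosθ + √(L² − r² sin²θ); with ω constant, a = ω²·d²x/dθ².
d²x/dθ² = −r cosθ − r²(cos2θ)/√u − r⁴ sin²2θ/(4u^{3/2}),  u = L² − r² sin²θ = 0.144255 m².
Substituting r = 0.0881 m, L = 0.3838 m, θ = 38.8°: d²x/dθ² = -0.07331 m.
a = ω²·d²x/dθ² = (15.07)²·(-0.07331) = -16.649 m/s²;  |a| = 16.649 m/s².

16.6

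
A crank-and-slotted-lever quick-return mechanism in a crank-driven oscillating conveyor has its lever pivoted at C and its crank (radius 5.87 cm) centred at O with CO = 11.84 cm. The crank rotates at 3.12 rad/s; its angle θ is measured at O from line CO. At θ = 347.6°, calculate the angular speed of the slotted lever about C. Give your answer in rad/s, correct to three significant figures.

1.03

ω = 3.12 rad/s
Crank pin A relative to C: A = (d + r cosθ, r sinθ); lever angle φ = atan2(r sinθ, d + r cosθ).
Differentiating tanφ: φ̇ = rω(d cosθ + r)/(d² + r² + 2dr cosθ).
d² + r² + 2dr cosθ = |CA|² = 0.0310402 m²;  d cosθ + r = +0.17434 m.
|ω_lever| = |0.0587·3.12·+0.17434| / 0.0310402 = 1.0286 rad/s.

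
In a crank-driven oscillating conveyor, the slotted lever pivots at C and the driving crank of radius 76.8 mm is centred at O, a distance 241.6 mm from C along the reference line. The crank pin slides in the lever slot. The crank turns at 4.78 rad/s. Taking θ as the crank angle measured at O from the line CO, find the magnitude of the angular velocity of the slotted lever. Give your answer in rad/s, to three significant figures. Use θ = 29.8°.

1.09

ω = 4.78 rad/s
Crank pin A relative to C: A = (d + r cosθ, r sinθ); lever angle φ = atan2(r sinθ, d + r cosθ).
Differentiating tanφ: φ̇ = rω(d cosθ + r)/(d² + r² + 2dr cosθ).
d² + r² + 2dr cosθ = |CA|² = 0.0964714 m²;  d cosθ + r = +0.28645 m.
|ω_lever| = |0.0768·4.78·+0.28645| / 0.0964714 = 1.09 rad/s.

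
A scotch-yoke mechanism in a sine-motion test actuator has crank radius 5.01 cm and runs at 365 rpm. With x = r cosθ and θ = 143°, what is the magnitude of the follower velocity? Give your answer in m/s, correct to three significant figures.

ω = 38.22 rad/s (from 365 rpm).
x = r cosθ ⇒ ẋ = −rω sinθ.
|v| = rω|sinθ| = 0.0501·38.22·|sin 143°| = 1.1525 m/s.

1.15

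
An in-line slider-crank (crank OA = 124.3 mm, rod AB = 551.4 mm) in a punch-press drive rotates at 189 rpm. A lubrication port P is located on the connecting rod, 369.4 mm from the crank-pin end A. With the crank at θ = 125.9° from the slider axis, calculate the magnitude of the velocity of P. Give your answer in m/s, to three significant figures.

1.87

ω = 19.79 rad/s.  Crank-pin speed |V_A| = rω = 2.4601 m/s, perpendicular to OA.
Rod angle: sinφ = −(r/L) sinθ ⇒ φ = -10.522°; ω_rod = −rω cosθ/√(L²−r²sin²θ) = +2.6609 rad/s.
V_P = V_A + ω_rod × AP, with AP = 0.3694 m along the rod.
Components: V_Px = −rω sinθ − a·ω_rod·sinφ = -1.8133 m/s;  V_Py = rω cosθ + a·ω_rod·cosφ = -0.47615 m/s.
|V_P| = √(V_Px² + V_Py²) = 1.8748 m/s.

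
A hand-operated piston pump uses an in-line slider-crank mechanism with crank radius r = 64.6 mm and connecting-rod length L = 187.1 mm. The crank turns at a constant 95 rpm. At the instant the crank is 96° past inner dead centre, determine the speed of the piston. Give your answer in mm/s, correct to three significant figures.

ω = 2π·95/60 = 9.948 rad/s
For an in-line slider-crank, x = r cosθ + √(L² − r² sin²θ), so v = −rω sinθ·[1 + r cosθ/√(L² − r² sin²θ)].
With r = 0.0646 m, L = 0.1871 m, θ = 96°: √(L² − r² sin²θ) = 0.17572 m.
v = −0.0646·9.948·0.99452·[1 + 0.0646·-0.10453/0.17572] = -0.61458 m/s.
|v| = 0.61458 m/s = 614.58 mm/s.

615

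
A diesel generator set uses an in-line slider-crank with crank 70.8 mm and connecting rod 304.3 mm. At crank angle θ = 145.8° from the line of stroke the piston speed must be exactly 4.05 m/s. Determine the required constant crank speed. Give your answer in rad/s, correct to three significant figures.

126

For an in-line slider-crank, |v_piston| = rω|sinθ|·[1 + r cosθ/√(L² − r² sin²θ)].
With r = 0.0708 m, L = 0.3043 m, θ = 145.8°: the bracketed kinematic factor |dx/dθ| = 0.032071 m.
ω = v/|dx/dθ| = 4.05/0.032071 = 126.28 rad/s.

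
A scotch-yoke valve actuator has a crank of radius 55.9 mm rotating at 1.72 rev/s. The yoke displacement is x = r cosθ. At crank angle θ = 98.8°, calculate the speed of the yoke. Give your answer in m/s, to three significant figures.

0.597

ω = 10.81 rad/s (from 1.72 rev/s).
x = r cosθ ⇒ ẋ = −rω sinθ.
|v| = rω|sinθ| = 0.0559·10.81·|sin 98.8°| = 0.597 m/s.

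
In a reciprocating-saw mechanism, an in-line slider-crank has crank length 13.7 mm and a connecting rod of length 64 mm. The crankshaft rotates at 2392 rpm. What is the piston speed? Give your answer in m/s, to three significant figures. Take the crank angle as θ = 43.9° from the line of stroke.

2.75

ω = 2π·2392/60 = 250.5 rad/s
For an in-line slider-crank, x = r cosθ + √(L² − r² sin²θ), so v = −rω sinθ·[1 + r cosθ/√(L² − r² sin²θ)].
With r = 0.0137 m, L = 0.064 m, θ = 43.9°: √(L² − r² sin²θ) = 0.063291 m.
v = −0.0137·250.5·0.69340·[1 + 0.0137·0.72055/0.063291] = -2.7507 m/s.
|v| = 2.7507 m/s.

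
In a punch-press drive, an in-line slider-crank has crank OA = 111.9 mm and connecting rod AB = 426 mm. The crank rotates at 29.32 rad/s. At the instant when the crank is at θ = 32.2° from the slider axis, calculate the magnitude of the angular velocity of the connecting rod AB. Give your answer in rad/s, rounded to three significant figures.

6.58

ω = 29.32 rad/s
The rod makes angle φ with the slider axis where L sinφ = r sinθ; differentiating, L cosφ·φ̇ = r ω cosθ.
L cosφ = √(L² − r² sin²θ) = 0.42181 m.
|ω_rod| = r ω |cosθ| / √(L² − r² sin²θ) = 0.1119·29.32·0.84619/0.42181 = 6.5819 rad/s.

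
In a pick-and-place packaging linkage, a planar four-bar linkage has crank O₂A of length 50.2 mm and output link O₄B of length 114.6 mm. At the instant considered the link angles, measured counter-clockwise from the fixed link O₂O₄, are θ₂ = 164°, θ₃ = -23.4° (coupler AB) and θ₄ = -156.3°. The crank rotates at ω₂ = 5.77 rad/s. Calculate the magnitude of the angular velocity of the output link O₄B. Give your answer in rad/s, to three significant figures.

ω₂ = 5.77 rad/s
Differentiating the loop-closure r₂e^{iθ₂}+r₃e^{iθ₃}=r₁+r₄e^{iθ₄} gives r₂ω₂e^{iθ₂}+r₃ω₃e^{iθ₃}=r₄ω₄e^{iθ₄}.
Eliminating the other unknown: ω₄ = r₂ω₂ sin(θ₂−θ₃) / [r₄ sin(θ₄−θ₃)].
Numerator sine = -0.12880; denominator sine = -0.73254.
Result = 0.0502·5.77·(-0.12880) / (0.1146·(-0.73254)) = +0.44439 rad/s; magnitude 0.44439 rad/s.

0.444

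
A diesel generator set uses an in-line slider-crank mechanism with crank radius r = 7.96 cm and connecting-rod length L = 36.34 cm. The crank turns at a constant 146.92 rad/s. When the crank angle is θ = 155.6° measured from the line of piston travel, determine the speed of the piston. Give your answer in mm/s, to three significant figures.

3860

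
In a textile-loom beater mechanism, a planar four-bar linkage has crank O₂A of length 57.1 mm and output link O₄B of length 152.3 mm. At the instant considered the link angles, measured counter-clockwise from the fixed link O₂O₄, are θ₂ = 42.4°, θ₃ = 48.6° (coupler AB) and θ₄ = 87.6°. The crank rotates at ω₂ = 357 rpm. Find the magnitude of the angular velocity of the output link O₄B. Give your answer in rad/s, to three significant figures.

2.41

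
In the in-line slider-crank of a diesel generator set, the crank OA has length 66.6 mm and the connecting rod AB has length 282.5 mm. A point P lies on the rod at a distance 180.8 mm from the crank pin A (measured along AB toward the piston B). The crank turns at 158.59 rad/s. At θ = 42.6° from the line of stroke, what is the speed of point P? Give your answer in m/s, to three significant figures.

ω = 158.6 rad/s.  Crank-pin speed |V_A| = rω = 10.562 m/s, perpendicular to OA.
Rod angle: sinφ = −(r/L) sinθ ⇒ φ = -9.182°; ω_rod = −rω cosθ/√(L²−r²sin²θ) = -27.878 rad/s.
V_P = V_A + ω_rod × AP, with AP = 0.1808 m along the rod.
Components: V_Px = −rω sinθ − a·ω_rod·sinφ = -7.9536 m/s;  V_Py = rω cosθ + a·ω_rod·cosφ = +2.7989 m/s.
|V_P| = √(V_Px² + V_Py²) = 8.4317 m/s.

8.43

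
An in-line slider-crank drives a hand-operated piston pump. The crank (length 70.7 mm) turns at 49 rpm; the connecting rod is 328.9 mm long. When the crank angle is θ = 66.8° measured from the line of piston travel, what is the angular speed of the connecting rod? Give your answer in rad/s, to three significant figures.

0.443

ω = 5.131 rad/s (converted from 49 rpm).
The rod makes angle φ with the slider axis where L sinφ = r sinθ; differentiating, L cosφ·φ̇ = r ω cosθ.
L cosφ = √(L² − r² sin²θ) = 0.32242 m.
|ω_rod| = r ω |cosθ| / √(L² − r² sin²θ) = 0.0707·5.131·0.39394/0.32242 = 0.44326 rad/s.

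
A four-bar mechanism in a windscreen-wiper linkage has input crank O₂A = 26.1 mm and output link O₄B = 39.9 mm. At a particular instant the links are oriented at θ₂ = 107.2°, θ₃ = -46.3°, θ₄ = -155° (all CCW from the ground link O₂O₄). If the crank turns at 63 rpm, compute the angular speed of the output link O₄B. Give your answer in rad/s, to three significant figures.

2.03

ω₂ = 6.597 rad/s (from 63 rpm).
Differentiating the loop-closure r₂e^{iθ₂}+r₃e^{iθ₃}=r₁+r₄e^{iθ₄} gives r₂ω₂e^{iθ₂}+r₃ω₃e^{iθ₃}=r₄ω₄e^{iθ₄}.
Eliminating the other unknown: ω₄ = r₂ω₂ sin(θ₂−θ₃) / [r₄ sin(θ₄−θ₃)].
Numerator sine = +0.44620; denominator sine = -0.94721.
Result = 0.0261·6.597·(+0.44620) / (0.0399·(-0.94721)) = -2.0329 rad/s; magnitude 2.0329 rad/s.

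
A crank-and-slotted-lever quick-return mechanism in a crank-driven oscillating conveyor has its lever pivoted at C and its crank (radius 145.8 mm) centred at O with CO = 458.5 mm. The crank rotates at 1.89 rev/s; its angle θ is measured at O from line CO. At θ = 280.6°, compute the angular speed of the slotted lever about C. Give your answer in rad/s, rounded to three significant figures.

1.56

ω = 11.88 rad/s (from 1.89 rev/s).
Crank pin A relative to C: A = (d + r cosθ, r sinθ); lever angle φ = atan2(r sinθ, d + r cosθ).
Differentiating tanφ: φ̇ = rω(d cosθ + r)/(d² + r² + 2dr cosθ).
d² + r² + 2dr cosθ = |CA|² = 0.256074 m²;  d cosθ + r = +0.23014 m.
|ω_lever| = |0.1458·11.88·+0.23014| / 0.256074 = 1.5561 rad/s.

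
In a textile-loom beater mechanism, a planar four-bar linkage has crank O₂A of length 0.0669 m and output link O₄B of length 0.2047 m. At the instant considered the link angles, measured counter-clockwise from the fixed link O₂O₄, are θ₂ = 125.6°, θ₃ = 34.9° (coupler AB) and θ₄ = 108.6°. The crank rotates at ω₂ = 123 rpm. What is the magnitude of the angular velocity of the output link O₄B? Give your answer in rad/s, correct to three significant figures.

ω₂ = 12.88 rad/s (from 123 rpm).
Differentiating the loop-closure r₂e^{iθ₂}+r₃e^{iθ₃}=r₁+r₄e^{iθ₄} gives r₂ω₂e^{iθ₂}+r₃ω₃e^{iθ₃}=r₄ω₄e^{iθ₄}.
Eliminating the other unknown: ω₄ = r₂ω₂ sin(θ₂−θ₃) / [r₄ sin(θ₄−θ₃)].
Numerator sine = +0.99993; denominator sine = +0.95981.
Result = 0.0669·12.88·(+0.99993) / (0.2047·(+0.95981)) = +4.3856 rad/s; magnitude 4.3856 rad/s.

4.39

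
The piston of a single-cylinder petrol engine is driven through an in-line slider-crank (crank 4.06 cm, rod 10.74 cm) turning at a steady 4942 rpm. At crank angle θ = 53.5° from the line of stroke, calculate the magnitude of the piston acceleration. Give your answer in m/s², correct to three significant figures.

5360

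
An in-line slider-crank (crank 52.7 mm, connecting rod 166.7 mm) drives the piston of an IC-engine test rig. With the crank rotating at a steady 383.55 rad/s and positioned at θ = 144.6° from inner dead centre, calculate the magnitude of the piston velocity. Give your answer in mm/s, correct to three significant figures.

ω = 383.6 rad/s
For an in-line slider-crank, x = r cosθ + √(L² − r² sin²θ), so v = −rω sinθ·[1 + r cosθ/√(L² − r² sin²θ)].
With r = 0.0527 m, L = 0.1667 m, θ = 144.6°: √(L² − r² sin²θ) = 0.16388 m.
v = −0.0527·383.6·0.57928·[1 + 0.0527·-0.81513/0.16388] = -8.6398 m/s.
|v| = 8.6398 m/s = 8639.8 mm/s.

8640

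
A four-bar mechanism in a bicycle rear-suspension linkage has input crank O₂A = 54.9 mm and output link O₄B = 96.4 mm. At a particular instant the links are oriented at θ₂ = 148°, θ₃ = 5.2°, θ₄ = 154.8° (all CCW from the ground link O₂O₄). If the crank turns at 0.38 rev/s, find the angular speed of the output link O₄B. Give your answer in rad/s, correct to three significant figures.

1.62

ω₂ = 2.388 rad/s (from 0.38 rev/s).
Differentiating the loop-closure r₂e^{iθ₂}+r₃e^{iθ₃}=r₁+r₄e^{iθ₄} gives r₂ω₂e^{iθ₂}+r₃ω₃e^{iθ₃}=r₄ω₄e^{iθ₄}.
Eliminating the other unknown: ω₄ = r₂ω₂ sin(θ₂−θ₃) / [r₄ sin(θ₄−θ₃)].
Numerator sine = +0.60460; denominator sine = +0.50603.
Result = 0.0549·2.388·(+0.60460) / (0.0964·(+0.50603)) = +1.6246 rad/s; magnitude 1.6246 rad/s.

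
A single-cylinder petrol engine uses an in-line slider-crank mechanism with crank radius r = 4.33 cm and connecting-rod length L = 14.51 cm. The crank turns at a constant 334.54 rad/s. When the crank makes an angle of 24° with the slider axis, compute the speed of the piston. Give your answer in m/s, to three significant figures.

7.51

ω = 334.5 rad/s
For an in-line slider-crank, x = r cosθ + √(L² − r² sin²θ), so v = −rω sinθ·[1 + r cosθ/√(L² − r² sin²θ)].
With r = 0.0433 m, L = 0.1451 m, θ = 24°: √(L² − r² sin²θ) = 0.14403 m.
v = −0.0433·334.5·0.40674·[1 + 0.0433·0.91355/0.14403] = -7.51 m/s.
|v| = 7.51 m/s.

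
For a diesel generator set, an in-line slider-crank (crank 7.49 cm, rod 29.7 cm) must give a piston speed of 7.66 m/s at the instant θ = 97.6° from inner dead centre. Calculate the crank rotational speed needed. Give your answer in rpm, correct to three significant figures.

1020

For an in-line slider-crank, |v_piston| = rω|sinθ|·[1 + r cosθ/√(L² − r² sin²θ)].
With r = 0.0749 m, L = 0.297 m, θ = 97.6°: the bracketed kinematic factor |dx/dθ| = 0.071685 m.
ω = v/|dx/dθ| = 7.66/0.071685 = 106.86 rad/s.
N = 60ω/(2π) = 1020.4 rpm.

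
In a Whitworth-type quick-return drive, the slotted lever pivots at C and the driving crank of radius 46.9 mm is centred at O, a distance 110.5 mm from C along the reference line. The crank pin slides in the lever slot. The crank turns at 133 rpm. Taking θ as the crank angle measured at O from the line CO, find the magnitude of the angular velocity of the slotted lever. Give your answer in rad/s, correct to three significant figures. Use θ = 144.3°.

ω = 13.93 rad/s (from 133 rpm).
Crank pin A relative to C: A = (d + r cosθ, r sinθ); lever angle φ = atan2(r sinθ, d + r cosθ).
Differentiating tanφ: φ̇ = rω(d cosθ + r)/(d² + r² + 2dr cosθ).
d² + r² + 2dr cosθ = |CA|² = 0.0059927 m²;  d cosθ + r = -0.042835 m.
|ω_lever| = |0.0469·13.93·-0.042835| / 0.0059927 = 4.6691 rad/s.

4.67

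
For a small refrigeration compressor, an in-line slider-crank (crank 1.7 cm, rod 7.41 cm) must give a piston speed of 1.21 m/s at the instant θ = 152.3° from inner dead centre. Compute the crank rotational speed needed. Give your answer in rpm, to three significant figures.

For an in-line slider-crank, |v_piston| = rω|sinθ|·[1 + r cosθ/√(L² − r² sin²θ)].
With r = 0.017 m, L = 0.0741 m, θ = 152.3°: the bracketed kinematic factor |dx/dθ| = 0.0062879 m.
ω = v/|dx/dθ| = 1.21/0.0062879 = 192.43 rad/s.
N = 60ω/(2π) = 1837.6 rpm.

1840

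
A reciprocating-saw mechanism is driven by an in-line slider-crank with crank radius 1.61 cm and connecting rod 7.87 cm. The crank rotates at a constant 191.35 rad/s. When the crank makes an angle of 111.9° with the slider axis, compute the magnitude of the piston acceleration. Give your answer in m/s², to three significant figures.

308

ω = 191.3 rad/s
x(θ) = r cosθ + √(L² − r² sin²θ); with ω constant, a = ω²·d²x/dθ².
d²x/dθ² = −r cosθ − r²(cos2θ)/√u − r⁴ sin²2θ/(4u^{3/2}),  u = L² − r² sin²θ = 0.00597054 m².
Substituting r = 0.0161 m, L = 0.0787 m, θ = 111.9°: d²x/dθ² = +0.0084089 m.
a = ω²·d²x/dθ² = (191.3)²·(+0.0084089) = +307.89 m/s²;  |a| = 307.89 m/s².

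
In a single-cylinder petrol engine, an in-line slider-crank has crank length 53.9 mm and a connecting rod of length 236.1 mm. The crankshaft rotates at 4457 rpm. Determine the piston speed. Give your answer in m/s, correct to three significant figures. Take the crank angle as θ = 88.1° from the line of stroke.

ω = 2π·4457/60 = 466.7 rad/s
For an in-line slider-crank, x = r cosθ + √(L² − r² sin²θ), so v = −rω sinθ·[1 + r cosθ/√(L² − r² sin²θ)].
With r = 0.0539 m, L = 0.2361 m, θ = 88.1°: √(L² − r² sin²θ) = 0.22987 m.
v = −0.0539·466.7·0.99945·[1 + 0.0539·0.03316/0.22987] = -25.339 m/s.
|v| = 25.339 m/s.

25.3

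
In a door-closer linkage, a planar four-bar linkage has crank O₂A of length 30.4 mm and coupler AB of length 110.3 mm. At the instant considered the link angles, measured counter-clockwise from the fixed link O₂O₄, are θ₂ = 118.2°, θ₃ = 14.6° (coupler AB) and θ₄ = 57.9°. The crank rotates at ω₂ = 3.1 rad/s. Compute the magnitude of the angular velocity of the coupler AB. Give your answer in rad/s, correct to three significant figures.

1.08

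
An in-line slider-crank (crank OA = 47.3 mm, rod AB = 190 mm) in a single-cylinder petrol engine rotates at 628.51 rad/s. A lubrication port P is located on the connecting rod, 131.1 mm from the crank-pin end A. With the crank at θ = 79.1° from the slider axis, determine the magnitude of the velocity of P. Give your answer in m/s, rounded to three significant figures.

30.2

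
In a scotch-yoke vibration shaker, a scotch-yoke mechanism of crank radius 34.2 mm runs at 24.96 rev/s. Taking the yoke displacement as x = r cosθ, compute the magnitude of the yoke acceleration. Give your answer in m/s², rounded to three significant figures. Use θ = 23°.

ω = 156.8 rad/s (from 24.96 rev/s).
x = r cosθ ⇒ ẍ = −rω² cosθ (ω constant).
|a| = rω²|cosθ| = 0.0342·(156.8)²·|cos 23°| = 774.29 m/s².

774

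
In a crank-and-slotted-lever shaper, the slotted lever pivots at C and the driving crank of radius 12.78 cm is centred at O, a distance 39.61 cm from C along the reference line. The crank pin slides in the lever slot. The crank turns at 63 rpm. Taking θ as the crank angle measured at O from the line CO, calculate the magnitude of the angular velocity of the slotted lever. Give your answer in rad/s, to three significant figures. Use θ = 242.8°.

0.354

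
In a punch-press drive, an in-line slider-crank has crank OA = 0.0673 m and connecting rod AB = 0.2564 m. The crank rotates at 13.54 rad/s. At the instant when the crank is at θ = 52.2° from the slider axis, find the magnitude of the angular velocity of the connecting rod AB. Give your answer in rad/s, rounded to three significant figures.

ω = 13.54 rad/s
The rod makes angle φ with the slider axis where L sinφ = r sinθ; differentiating, L cosφ·φ̇ = r ω cosθ.
L cosφ = √(L² − r² sin²θ) = 0.25082 m.
|ω_rod| = r ω |cosθ| / √(L² − r² sin²θ) = 0.0673·13.54·0.61291/0.25082 = 2.2267 rad/s.

2.23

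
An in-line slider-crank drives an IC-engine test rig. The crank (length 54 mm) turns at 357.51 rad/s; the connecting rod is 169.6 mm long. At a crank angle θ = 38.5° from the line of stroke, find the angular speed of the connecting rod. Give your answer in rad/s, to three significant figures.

90.9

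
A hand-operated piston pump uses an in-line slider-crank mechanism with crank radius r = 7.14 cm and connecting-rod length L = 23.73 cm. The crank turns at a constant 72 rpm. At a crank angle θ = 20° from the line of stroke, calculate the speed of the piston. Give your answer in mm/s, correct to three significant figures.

236

ω = 2π·72/60 = 7.54 rad/s
For an in-line slider-crank, x = r cosθ + √(L² − r² sin²θ), so v = −rω sinθ·[1 + r cosθ/√(L² − r² sin²θ)].
With r = 0.0714 m, L = 0.2373 m, θ = 20°: √(L² − r² sin²θ) = 0.23604 m.
v = −0.0714·7.54·0.34202·[1 + 0.0714·0.93969/0.23604] = -0.23646 m/s.
|v| = 0.23646 m/s = 236.46 mm/s.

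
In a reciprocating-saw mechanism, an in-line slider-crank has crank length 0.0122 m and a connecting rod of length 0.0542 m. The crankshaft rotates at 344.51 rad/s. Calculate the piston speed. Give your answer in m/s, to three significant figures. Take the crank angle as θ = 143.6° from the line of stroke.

ω = 344.5 rad/s
For an in-line slider-crank, x = r cosθ + √(L² − r² sin²θ), so v = −rω sinθ·[1 + r cosθ/√(L² − r² sin²θ)].
With r = 0.0122 m, L = 0.0542 m, θ = 143.6°: √(L² − r² sin²θ) = 0.053714 m.
v = −0.0122·344.5·0.59342·[1 + 0.0122·-0.80489/0.053714] = -2.0382 m/s.
|v| = 2.0382 m/s.

2.04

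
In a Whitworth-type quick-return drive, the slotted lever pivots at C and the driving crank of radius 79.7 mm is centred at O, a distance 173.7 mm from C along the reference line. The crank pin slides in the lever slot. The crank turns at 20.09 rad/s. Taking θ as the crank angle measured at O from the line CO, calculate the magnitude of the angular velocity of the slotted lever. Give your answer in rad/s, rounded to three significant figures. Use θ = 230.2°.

ω = 20.09 rad/s
Crank pin A relative to C: A = (d + r cosθ, r sinθ); lever angle φ = atan2(r sinθ, d + r cosθ).
Differentiating tanφ: φ̇ = rω(d cosθ + r)/(d² + r² + 2dr cosθ).
d² + r² + 2dr cosθ = |CA|² = 0.0188006 m²;  d cosθ + r = -0.031487 m.
|ω_lever| = |0.0797·20.09·-0.031487| / 0.0188006 = 2.6816 rad/s.

2.68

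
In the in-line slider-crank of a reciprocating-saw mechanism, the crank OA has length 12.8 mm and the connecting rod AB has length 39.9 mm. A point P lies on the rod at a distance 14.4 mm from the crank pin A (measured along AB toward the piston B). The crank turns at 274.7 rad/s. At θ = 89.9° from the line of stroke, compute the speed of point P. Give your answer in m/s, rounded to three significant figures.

ω = 274.7 rad/s.  Crank-pin speed |V_A| = rω = 3.5162 m/s, perpendicular to OA.
Rod angle: sinφ = −(r/L) sinθ ⇒ φ = -18.711°; ω_rod = −rω cosθ/√(L²−r²sin²θ) = -0.16239 rad/s.
V_P = V_A + ω_rod × AP, with AP = 0.0144 m along the rod.
Components: V_Px = −rω sinθ − a·ω_rod·sinφ = -3.5169 m/s;  V_Py = rω cosθ + a·ω_rod·cosφ = +0.003922 m/s.
|V_P| = √(V_Px² + V_Py²) = 3.5169 m/s.

3.52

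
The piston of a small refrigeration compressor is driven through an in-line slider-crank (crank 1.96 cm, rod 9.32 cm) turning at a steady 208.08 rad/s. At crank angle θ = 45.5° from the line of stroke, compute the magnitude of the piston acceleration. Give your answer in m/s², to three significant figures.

594

ω = 208.1 rad/s
x(θ) = r cosθ + √(L² − r² sin²θ); with ω constant, a = ω²·d²x/dθ².
d²x/dθ² = −r cosθ − r²(cos2θ)/√u − r⁴ sin²2θ/(4u^{3/2}),  u = L² − r² sin²θ = 0.00849081 m².
Substituting r = 0.0196 m, L = 0.0932 m, θ = 45.5°: d²x/dθ² = -0.013712 m.
a = ω²·d²x/dθ² = (208.1)²·(-0.013712) = -593.7 m/s²;  |a| = 593.7 m/s².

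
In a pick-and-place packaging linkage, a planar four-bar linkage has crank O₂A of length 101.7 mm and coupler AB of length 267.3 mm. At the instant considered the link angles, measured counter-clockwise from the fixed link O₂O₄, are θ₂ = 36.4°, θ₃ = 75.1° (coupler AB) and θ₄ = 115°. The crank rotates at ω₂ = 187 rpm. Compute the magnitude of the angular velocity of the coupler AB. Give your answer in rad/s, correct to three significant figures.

11.4

ω₂ = 19.58 rad/s (from 187 rpm).
Differentiating the loop-closure r₂e^{iθ₂}+r₃e^{iθ₃}=r₁+r₄e^{iθ₄} gives r₂ω₂e^{iθ₂}+r₃ω₃e^{iθ₃}=r₄ω₄e^{iθ₄}.
Eliminating the other unknown: ω₃ = r₂ω₂ sin(θ₄−θ₂) / [r₃ sin(θ₃−θ₄)].
Numerator sine = +0.98027; denominator sine = -0.64145.
Result = 0.1017·19.58·(+0.98027) / (0.2673·(-0.64145)) = -11.386 rad/s; magnitude 11.386 rad/s.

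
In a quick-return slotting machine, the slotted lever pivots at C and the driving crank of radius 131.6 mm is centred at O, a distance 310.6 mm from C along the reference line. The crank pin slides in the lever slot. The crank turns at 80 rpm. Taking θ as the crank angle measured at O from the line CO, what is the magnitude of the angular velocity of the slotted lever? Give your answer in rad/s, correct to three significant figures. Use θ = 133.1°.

ω = 8.378 rad/s (from 80 rpm).
Crank pin A relative to C: A = (d + r cosθ, r sinθ); lever angle φ = atan2(r sinθ, d + r cosθ).
Differentiating tanφ: φ̇ = rω(d cosθ + r)/(d² + r² + 2dr cosθ).
d² + r² + 2dr cosθ = |CA|² = 0.0579333 m²;  d cosθ + r = -0.080625 m.
|ω_lever| = |0.1316·8.378·-0.080625| / 0.0579333 = 1.5343 rad/s.

1.53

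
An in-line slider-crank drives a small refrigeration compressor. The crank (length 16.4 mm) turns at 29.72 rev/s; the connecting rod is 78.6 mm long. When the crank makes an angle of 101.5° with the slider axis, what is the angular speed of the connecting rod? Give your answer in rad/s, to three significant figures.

ω = 186.7 rad/s (converted from 29.72 rev/s).
The rod makes angle φ with the slider axis where L sinφ = r sinθ; differentiating, L cosφ·φ̇ = r ω cosθ.
L cosφ = √(L² − r² sin²θ) = 0.07694 m.
|ω_rod| = r ω |cosθ| / √(L² − r² sin²θ) = 0.0164·186.7·0.19937/0.07694 = 7.9356 rad/s.

7.94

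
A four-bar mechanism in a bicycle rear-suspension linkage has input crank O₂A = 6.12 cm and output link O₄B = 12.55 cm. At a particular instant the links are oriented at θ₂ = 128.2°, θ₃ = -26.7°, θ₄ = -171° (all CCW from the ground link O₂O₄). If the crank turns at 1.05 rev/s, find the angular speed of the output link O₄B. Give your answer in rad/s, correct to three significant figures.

ω₂ = 6.597 rad/s (from 1.05 rev/s).
Differentiating the loop-closure r₂e^{iθ₂}+r₃e^{iθ₃}=r₁+r₄e^{iθ₄} gives r₂ω₂e^{iθ₂}+r₃ω₃e^{iθ₃}=r₄ω₄e^{iθ₄}.
Eliminating the other unknown: ω₄ = r₂ω₂ sin(θ₂−θ₃) / [r₄ sin(θ₄−θ₃)].
Numerator sine = +0.42420; denominator sine = -0.58354.
Result = 0.0612·6.597·(+0.42420) / (0.1255·(-0.58354)) = -2.3387 rad/s; magnitude 2.3387 rad/s.

2.34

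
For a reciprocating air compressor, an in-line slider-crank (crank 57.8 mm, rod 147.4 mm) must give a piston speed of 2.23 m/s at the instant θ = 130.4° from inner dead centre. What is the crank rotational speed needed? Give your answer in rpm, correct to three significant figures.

659

For an in-line slider-crank, |v_piston| = rω|sinθ|·[1 + r cosθ/√(L² − r² sin²θ)].
With r = 0.0578 m, L = 0.1474 m, θ = 130.4°: the bracketed kinematic factor |dx/dθ| = 0.032295 m.
ω = v/|dx/dθ| = 2.23/0.032295 = 69.05 rad/s.
N = 60ω/(2π) = 659.38 rpm.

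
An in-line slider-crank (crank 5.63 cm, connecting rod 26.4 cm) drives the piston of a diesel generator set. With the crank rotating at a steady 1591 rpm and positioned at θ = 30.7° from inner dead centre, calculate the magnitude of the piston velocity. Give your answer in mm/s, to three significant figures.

ω = 2π·1591/60 = 166.6 rad/s
For an in-line slider-crank, x = r cosθ + √(L² − r² sin²θ), so v = −rω sinθ·[1 + r cosθ/√(L² − r² sin²θ)].
With r = 0.0563 m, L = 0.264 m, θ = 30.7°: √(L² − r² sin²θ) = 0.26243 m.
v = −0.0563·166.6·0.51054·[1 + 0.0563·0.85985/0.26243] = -5.6723 m/s.
|v| = 5.6723 m/s = 5672.3 mm/s.

5670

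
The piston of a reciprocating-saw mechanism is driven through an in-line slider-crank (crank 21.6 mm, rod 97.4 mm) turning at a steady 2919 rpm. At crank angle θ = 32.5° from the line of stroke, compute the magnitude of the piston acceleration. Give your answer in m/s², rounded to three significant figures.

ω = 2π·2919/60 = 305.7 rad/s
x(θ) = r cosθ + √(L² − r² sin²θ); with ω constant, a = ω²·d²x/dθ².
d²x/dθ² = −r cosθ − r²(cos2θ)/√u − r⁴ sin²2θ/(4u^{3/2}),  u = L² − r² sin²θ = 0.00935207 m².
Substituting r = 0.0216 m, L = 0.0974 m, θ = 32.5°: d²x/dθ² = -0.020306 m.
a = ω²·d²x/dθ² = (305.7)²·(-0.020306) = -1897.3 m/s²;  |a| = 1897.3 m/s².

1900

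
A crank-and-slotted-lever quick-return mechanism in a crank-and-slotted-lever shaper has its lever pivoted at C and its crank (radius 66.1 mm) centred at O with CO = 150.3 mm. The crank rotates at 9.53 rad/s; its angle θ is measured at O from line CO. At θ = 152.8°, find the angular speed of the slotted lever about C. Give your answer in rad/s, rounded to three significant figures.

ω = 9.53 rad/s
Crank pin A relative to C: A = (d + r cosθ, r sinθ); lever angle φ = atan2(r sinθ, d + r cosθ).
Differentiating tanφ: φ̇ = rω(d cosθ + r)/(d² + r² + 2dr cosθ).
d² + r² + 2dr cosθ = |CA|² = 0.0092869 m²;  d cosθ + r = -0.067579 m.
|ω_lever| = |0.0661·9.53·-0.067579| / 0.0092869 = 4.5839 rad/s.

4.58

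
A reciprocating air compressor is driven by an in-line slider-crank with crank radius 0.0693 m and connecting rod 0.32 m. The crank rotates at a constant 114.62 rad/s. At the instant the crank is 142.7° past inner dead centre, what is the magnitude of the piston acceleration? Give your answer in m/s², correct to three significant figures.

669

ω = 114.6 rad/s
x(θ) = r cosθ + √(L² − r² sin²θ); with ω constant, a = ω²·d²x/dθ².
d²x/dθ² = −r cosθ − r²(cos2θ)/√u − r⁴ sin²2θ/(4u^{3/2}),  u = L² − r² sin²θ = 0.100636 m².
Substituting r = 0.0693 m, L = 0.32 m, θ = 142.7°: d²x/dθ² = +0.050938 m.
a = ω²·d²x/dθ² = (114.6)²·(+0.050938) = +669.21 m/s²;  |a| = 669.21 m/s².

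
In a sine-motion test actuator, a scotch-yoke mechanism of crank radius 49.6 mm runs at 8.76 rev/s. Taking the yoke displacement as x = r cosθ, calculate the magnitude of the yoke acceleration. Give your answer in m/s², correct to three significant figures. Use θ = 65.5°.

62.3

ω = 55.04 rad/s (from 8.76 rev/s).
x = r cosθ ⇒ ẍ = −rω² cosθ (ω constant).
|a| = rω²|cosθ| = 0.0496·(55.04)²·|cos 65.5°| = 62.313 m/s².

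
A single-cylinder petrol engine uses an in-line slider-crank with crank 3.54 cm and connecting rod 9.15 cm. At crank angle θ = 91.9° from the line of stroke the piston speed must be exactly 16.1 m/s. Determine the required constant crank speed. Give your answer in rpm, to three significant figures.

4410

For an in-line slider-crank, |v_piston| = rω|sinθ|·[1 + r cosθ/√(L² − r² sin²θ)].
With r = 0.0354 m, L = 0.0915 m, θ = 91.9°: the bracketed kinematic factor |dx/dθ| = 0.034888 m.
ω = v/|dx/dθ| = 16.1/0.034888 = 461.47 rad/s.
N = 60ω/(2π) = 4406.7 rpm.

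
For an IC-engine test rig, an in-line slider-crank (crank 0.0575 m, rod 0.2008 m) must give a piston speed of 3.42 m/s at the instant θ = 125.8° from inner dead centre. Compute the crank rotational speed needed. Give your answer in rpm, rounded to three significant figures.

846

For an in-line slider-crank, |v_piston| = rω|sinθ|·[1 + r cosθ/√(L² − r² sin²θ)].
With r = 0.0575 m, L = 0.2008 m, θ = 125.8°: the bracketed kinematic factor |dx/dθ| = 0.038605 m.
ω = v/|dx/dθ| = 3.42/0.038605 = 88.59 rad/s.
N = 60ω/(2π) = 845.97 rpm.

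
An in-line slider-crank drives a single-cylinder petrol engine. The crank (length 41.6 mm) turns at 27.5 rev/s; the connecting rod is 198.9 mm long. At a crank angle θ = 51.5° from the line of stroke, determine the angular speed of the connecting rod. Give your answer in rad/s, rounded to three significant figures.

ω = 172.8 rad/s (converted from 27.5 rev/s).
The rod makes angle φ with the slider axis where L sinφ = r sinθ; differentiating, L cosφ·φ̇ = r ω cosθ.
L cosφ = √(L² − r² sin²θ) = 0.19622 m.
|ω_rod| = r ω |cosθ| / √(L² − r² sin²θ) = 0.0416·172.8·0.62251/0.19622 = 22.804 rad/s.

22.8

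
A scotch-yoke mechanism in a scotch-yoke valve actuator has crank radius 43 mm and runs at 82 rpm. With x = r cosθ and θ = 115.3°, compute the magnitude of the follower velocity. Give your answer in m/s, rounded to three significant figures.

0.334

ω = 8.587 rad/s (from 82 rpm).
x = r cosθ ⇒ ẋ = −rω sinθ.
|v| = rω|sinθ| = 0.043·8.587·|sin 115.3°| = 0.33383 m/s.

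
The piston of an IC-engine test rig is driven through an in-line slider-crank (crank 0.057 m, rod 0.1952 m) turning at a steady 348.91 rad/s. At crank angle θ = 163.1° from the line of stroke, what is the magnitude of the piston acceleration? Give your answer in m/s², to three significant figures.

4940

ω = 348.9 rad/s
x(θ) = r cosθ + √(L² − r² sin²θ); with ω constant, a = ω²·d²x/dθ².
d²x/dθ² = −r cosθ − r²(cos2θ)/√u − r⁴ sin²2θ/(4u^{3/2}),  u = L² − r² sin²θ = 0.0378285 m².
Substituting r = 0.057 m, L = 0.1952 m, θ = 163.1°: d²x/dθ² = +0.040546 m.
a = ω²·d²x/dθ² = (348.9)²·(+0.040546) = +4936 m/s²;  |a| = 4936 m/s².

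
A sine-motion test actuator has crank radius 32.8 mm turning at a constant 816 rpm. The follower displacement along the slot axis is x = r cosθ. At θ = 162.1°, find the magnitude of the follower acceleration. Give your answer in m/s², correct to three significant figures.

ω = 85.45 rad/s (from 816 rpm).
x = r cosθ ⇒ ẍ = −rω² cosθ (ω constant).
|a| = rω²|cosθ| = 0.0328·(85.45)²·|cos 162.1°| = 227.91 m/s².

228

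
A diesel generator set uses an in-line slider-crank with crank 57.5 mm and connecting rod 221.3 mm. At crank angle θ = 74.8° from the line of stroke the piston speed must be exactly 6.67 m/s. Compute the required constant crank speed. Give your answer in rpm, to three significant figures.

1070

For an in-line slider-crank, |v_piston| = rω|sinθ|·[1 + r cosθ/√(L² − r² sin²θ)].
With r = 0.0575 m, L = 0.2213 m, θ = 74.8°: the bracketed kinematic factor |dx/dθ| = 0.059393 m.
ω = v/|dx/dθ| = 6.67/0.059393 = 112.3 rad/s.
N = 60ω/(2π) = 1072.4 rpm.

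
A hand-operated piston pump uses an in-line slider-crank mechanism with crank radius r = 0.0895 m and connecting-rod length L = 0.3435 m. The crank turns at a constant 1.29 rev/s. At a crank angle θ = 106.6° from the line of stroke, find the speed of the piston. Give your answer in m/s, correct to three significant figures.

0.642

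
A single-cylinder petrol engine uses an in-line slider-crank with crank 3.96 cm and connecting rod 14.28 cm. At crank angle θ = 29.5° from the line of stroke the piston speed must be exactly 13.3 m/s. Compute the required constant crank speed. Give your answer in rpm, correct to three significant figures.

5240

For an in-line slider-crank, |v_piston| = rω|sinθ|·[1 + r cosθ/√(L² − r² sin²θ)].
With r = 0.0396 m, L = 0.1428 m, θ = 29.5°: the bracketed kinematic factor |dx/dθ| = 0.024251 m.
ω = v/|dx/dθ| = 13.3/0.024251 = 548.43 rad/s.
N = 60ω/(2π) = 5237.1 rpm.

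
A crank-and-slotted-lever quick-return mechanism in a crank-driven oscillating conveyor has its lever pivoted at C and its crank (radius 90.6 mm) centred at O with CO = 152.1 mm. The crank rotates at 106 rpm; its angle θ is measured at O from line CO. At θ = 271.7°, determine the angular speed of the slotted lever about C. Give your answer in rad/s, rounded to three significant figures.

ω = 11.1 rad/s (from 106 rpm).
Crank pin A relative to C: A = (d + r cosθ, r sinθ); lever angle φ = atan2(r sinθ, d + r cosθ).
Differentiating tanφ: φ̇ = rω(d cosθ + r)/(d² + r² + 2dr cosθ).
d² + r² + 2dr cosθ = |CA|² = 0.0321604 m²;  d cosθ + r = +0.095112 m.
|ω_lever| = |0.0906·11.1·+0.095112| / 0.0321604 = 2.9743 rad/s.

2.97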